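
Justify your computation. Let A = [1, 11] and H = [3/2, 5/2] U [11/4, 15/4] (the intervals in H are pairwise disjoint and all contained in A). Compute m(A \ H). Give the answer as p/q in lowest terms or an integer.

The ambient interval has length m(A) = 11 - 1 = 10.
Since the holes are disjoint and sit inside A, by finite additivity
  m(H) = sum_i (b_i - a_i), and m(A \ H) = m(A) - m(H).
Computing the hole measures:
  m(H_1) = 5/2 - 3/2 = 1.
  m(H_2) = 15/4 - 11/4 = 1.
Summed: m(H) = 1 + 1 = 2.
So m(A \ H) = 10 - 2 = 8.

8


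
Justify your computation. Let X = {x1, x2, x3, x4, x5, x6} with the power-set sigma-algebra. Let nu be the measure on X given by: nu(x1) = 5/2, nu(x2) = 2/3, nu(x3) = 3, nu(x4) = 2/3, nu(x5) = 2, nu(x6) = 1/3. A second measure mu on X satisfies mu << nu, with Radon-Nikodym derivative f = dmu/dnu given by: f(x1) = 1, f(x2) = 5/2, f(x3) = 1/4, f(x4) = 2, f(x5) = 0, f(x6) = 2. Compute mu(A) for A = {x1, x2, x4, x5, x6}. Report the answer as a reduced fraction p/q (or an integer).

By the defining property of the Radon-Nikodym derivative, for every measurable set A,
  mu(A) = integral_A f dnu.
Since nu is a discrete measure concentrated on the atoms of X, the integral over A reduces to the sum
  mu(A) = sum_{x in A} f(x) * nu({x}).
Computing each term:
  x1: f(x1) * nu(x1) = 1 * 5/2 = 5/2.
  x2: f(x2) * nu(x2) = 5/2 * 2/3 = 5/3.
  x4: f(x4) * nu(x4) = 2 * 2/3 = 4/3.
  x5: f(x5) * nu(x5) = 0 * 2 = 0.
  x6: f(x6) * nu(x6) = 2 * 1/3 = 2/3.
Summing: mu(A) = 5/2 + 5/3 + 4/3 + 0 + 2/3 = 37/6.

37/6


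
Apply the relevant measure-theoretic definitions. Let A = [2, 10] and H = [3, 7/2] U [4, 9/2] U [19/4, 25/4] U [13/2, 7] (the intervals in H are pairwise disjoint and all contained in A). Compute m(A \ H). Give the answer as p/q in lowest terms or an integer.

The ambient interval has length m(A) = 10 - 2 = 8.
Since the holes are disjoint and sit inside A, by finite additivity
  m(H) = sum_i (b_i - a_i), and m(A \ H) = m(A) - m(H).
Computing the hole measures:
  m(H_1) = 7/2 - 3 = 1/2.
  m(H_2) = 9/2 - 4 = 1/2.
  m(H_3) = 25/4 - 19/4 = 3/2.
  m(H_4) = 7 - 13/2 = 1/2.
Summed: m(H) = 1/2 + 1/2 + 3/2 + 1/2 = 3.
So m(A \ H) = 8 - 3 = 5.

5


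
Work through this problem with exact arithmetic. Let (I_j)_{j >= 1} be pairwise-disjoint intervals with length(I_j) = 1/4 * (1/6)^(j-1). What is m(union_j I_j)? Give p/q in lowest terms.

By countable additivity of the Lebesgue measure on pairwise disjoint measurable sets,
  m(union_{j >= 1} I_j) = sum_{j >= 1} m(I_j) = sum_{j >= 1} a * r^(j-1),
  with a = 1/4 and r = 1/6.
Since 0 < r = 1/6 < 1, the geometric series converges:
  sum_{j >= 1} a * r^(j-1) = a / (1 - r).
  = 1/4 / (1 - 1/6)
  = 1/4 / (5/6)
  = 3/10.

3/10


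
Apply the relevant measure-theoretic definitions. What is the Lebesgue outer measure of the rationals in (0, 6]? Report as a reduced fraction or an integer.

E = Q cap (0, 6] is a subset of Q, which is countable. Enumerate Q = {q_1, q_2, ...}; for any eps > 0, cover q_k by the open interval (q_k - eps/2^(k+1), q_k + eps/2^(k+1)), of length eps/2^k. The total cover length is sum_{k>=1} eps/2^k = eps. Hence m*(E) <= m*(Q) <= eps for every eps > 0, and since outer measure is non-negative, m*(E) = 0.

0


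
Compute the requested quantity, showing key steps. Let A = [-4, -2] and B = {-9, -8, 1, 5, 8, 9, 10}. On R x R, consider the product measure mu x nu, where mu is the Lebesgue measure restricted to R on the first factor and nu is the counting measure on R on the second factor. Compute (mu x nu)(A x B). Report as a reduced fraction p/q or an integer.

For a measurable rectangle A x B, the product measure satisfies
  (mu x nu)(A x B) = mu(A) * nu(B).
  mu(A) = 2.
  nu(B) = 7.
  (mu x nu)(A x B) = 2 * 7 = 14.

14


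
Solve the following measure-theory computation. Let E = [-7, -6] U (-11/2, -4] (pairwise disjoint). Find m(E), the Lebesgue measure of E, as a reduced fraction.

For pairwise disjoint intervals, m(union_i I_i) = sum_i m(I_i),
and m is invariant under swapping open/closed endpoints (single points have measure 0).
So m(E) = sum_i (b_i - a_i).
  I_1 has length -6 - (-7) = 1.
  I_2 has length -4 - (-11/2) = 3/2.
Summing:
  m(E) = 1 + 3/2 = 5/2.

5/2


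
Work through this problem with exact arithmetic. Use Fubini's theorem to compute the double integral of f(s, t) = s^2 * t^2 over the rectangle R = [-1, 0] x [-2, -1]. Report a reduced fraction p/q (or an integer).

f(s, t) is a tensor product of a function of s and a function of t, and both factors are bounded continuous (hence Lebesgue integrable) on the rectangle, so Fubini's theorem applies:
  integral_R f d(m x m) = (integral_a1^b1 s^2 ds) * (integral_a2^b2 t^2 dt).
Inner integral in s: integral_{-1}^{0} s^2 ds = (0^3 - (-1)^3)/3
  = 1/3.
Inner integral in t: integral_{-2}^{-1} t^2 dt = ((-1)^3 - (-2)^3)/3
  = 7/3.
Product: (1/3) * (7/3) = 7/9.

7/9


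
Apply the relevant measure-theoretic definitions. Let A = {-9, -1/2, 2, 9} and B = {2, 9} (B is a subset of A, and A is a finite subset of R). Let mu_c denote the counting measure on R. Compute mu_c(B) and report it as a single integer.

Counting measure assigns mu_c(E) = |E| (number of elements) when E is finite.
B has 2 element(s), so mu_c(B) = 2.

2


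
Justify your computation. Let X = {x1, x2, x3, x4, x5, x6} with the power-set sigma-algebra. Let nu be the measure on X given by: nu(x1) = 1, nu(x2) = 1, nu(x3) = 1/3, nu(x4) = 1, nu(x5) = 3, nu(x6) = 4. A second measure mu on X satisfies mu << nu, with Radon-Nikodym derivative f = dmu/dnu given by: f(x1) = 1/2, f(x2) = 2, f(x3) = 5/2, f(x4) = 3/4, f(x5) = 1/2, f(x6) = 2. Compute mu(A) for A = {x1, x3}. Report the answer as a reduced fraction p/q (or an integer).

By the defining property of the Radon-Nikodym derivative, for every measurable set A,
  mu(A) = integral_A f dnu.
Since nu is a discrete measure concentrated on the atoms of X, the integral over A reduces to the sum
  mu(A) = sum_{x in A} f(x) * nu({x}).
Computing each term:
  x1: f(x1) * nu(x1) = 1/2 * 1 = 1/2.
  x3: f(x3) * nu(x3) = 5/2 * 1/3 = 5/6.
Summing: mu(A) = 1/2 + 5/6 = 4/3.

4/3


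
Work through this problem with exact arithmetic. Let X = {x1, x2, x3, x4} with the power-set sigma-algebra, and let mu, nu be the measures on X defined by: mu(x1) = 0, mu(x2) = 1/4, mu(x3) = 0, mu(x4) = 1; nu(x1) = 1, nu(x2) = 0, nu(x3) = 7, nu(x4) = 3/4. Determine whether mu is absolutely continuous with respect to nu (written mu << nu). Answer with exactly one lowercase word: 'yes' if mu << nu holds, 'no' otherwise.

mu << nu means: every nu-null measurable set is also mu-null; equivalently, for every atom x, if nu({x}) = 0 then mu({x}) = 0.
Checking each atom:
  x1: nu = 1 > 0 -> no constraint.
  x2: nu = 0, mu = 1/4 > 0 -> violates mu << nu.
  x3: nu = 7 > 0 -> no constraint.
  x4: nu = 3/4 > 0 -> no constraint.
The atom(s) x2 violate the condition (nu = 0 but mu > 0). Therefore mu is NOT absolutely continuous w.r.t. nu.

no


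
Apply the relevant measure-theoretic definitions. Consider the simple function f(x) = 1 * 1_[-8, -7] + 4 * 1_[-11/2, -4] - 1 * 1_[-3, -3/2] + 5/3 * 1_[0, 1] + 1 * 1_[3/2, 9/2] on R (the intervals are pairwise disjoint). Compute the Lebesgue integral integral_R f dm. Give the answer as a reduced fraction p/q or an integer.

For a simple function f = sum_i c_i * 1_{A_i} with disjoint A_i,
  integral f dm = sum_i c_i * m(A_i).
Lengths of the A_i:
  m(A_1) = -7 - (-8) = 1.
  m(A_2) = -4 - (-11/2) = 3/2.
  m(A_3) = -3/2 - (-3) = 3/2.
  m(A_4) = 1 - 0 = 1.
  m(A_5) = 9/2 - 3/2 = 3.
Contributions c_i * m(A_i):
  (1) * (1) = 1.
  (4) * (3/2) = 6.
  (-1) * (3/2) = -3/2.
  (5/3) * (1) = 5/3.
  (1) * (3) = 3.
Total: 1 + 6 - 3/2 + 5/3 + 3 = 61/6.

61/6


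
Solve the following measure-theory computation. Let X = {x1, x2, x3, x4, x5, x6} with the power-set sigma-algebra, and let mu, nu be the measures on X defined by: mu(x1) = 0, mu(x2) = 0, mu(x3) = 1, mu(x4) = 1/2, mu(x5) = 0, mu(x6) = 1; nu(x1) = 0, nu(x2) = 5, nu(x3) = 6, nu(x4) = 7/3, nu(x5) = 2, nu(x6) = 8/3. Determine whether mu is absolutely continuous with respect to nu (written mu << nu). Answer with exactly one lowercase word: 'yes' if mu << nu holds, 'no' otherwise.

mu << nu means: every nu-null measurable set is also mu-null; equivalently, for every atom x, if nu({x}) = 0 then mu({x}) = 0.
Checking each atom:
  x1: nu = 0, mu = 0 -> consistent with mu << nu.
  x2: nu = 5 > 0 -> no constraint.
  x3: nu = 6 > 0 -> no constraint.
  x4: nu = 7/3 > 0 -> no constraint.
  x5: nu = 2 > 0 -> no constraint.
  x6: nu = 8/3 > 0 -> no constraint.
No atom violates the condition. Therefore mu << nu.

yes


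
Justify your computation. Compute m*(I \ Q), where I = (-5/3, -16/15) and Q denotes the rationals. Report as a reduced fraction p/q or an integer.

The interval I = (-5/3, -16/15) has m(I) = -16/15 - (-5/3) = 3/5 (endpoints are measure-zero, so open/closed/half-open agree). Write I = (I cap Q) u (I \ Q). The rationals in I are countable, so m*(I cap Q) = 0 (cover each rational by intervals whose total length is arbitrarily small). By countable subadditivity m*(I) <= m*(I cap Q) + m*(I \ Q), hence m*(I \ Q) >= m(I) = 3/5. The reverse inequality m*(I \ Q) <= m*(I) = 3/5 is trivial since (I \ Q) is a subset of I. Therefore m*(I \ Q) = 3/5.

3/5


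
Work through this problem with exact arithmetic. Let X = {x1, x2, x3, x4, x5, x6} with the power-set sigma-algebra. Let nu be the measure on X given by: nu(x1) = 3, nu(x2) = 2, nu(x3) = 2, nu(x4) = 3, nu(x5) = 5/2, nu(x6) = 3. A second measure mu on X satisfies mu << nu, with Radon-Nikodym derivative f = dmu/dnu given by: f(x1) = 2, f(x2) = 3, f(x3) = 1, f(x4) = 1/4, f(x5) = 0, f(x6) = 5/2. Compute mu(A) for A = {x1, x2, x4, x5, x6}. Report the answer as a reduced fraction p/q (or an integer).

By the defining property of the Radon-Nikodym derivative, for every measurable set A,
  mu(A) = integral_A f dnu.
Since nu is a discrete measure concentrated on the atoms of X, the integral over A reduces to the sum
  mu(A) = sum_{x in A} f(x) * nu({x}).
Computing each term:
  x1: f(x1) * nu(x1) = 2 * 3 = 6.
  x2: f(x2) * nu(x2) = 3 * 2 = 6.
  x4: f(x4) * nu(x4) = 1/4 * 3 = 3/4.
  x5: f(x5) * nu(x5) = 0 * 5/2 = 0.
  x6: f(x6) * nu(x6) = 5/2 * 3 = 15/2.
Summing: mu(A) = 6 + 6 + 3/4 + 0 + 15/2 = 81/4.

81/4


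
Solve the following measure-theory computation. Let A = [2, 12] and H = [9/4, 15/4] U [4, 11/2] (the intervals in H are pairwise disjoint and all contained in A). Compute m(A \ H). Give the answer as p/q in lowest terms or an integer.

The ambient interval has length m(A) = 12 - 2 = 10.
Since the holes are disjoint and sit inside A, by finite additivity
  m(H) = sum_i (b_i - a_i), and m(A \ H) = m(A) - m(H).
Computing the hole measures:
  m(H_1) = 15/4 - 9/4 = 3/2.
  m(H_2) = 11/2 - 4 = 3/2.
Summed: m(H) = 3/2 + 3/2 = 3.
So m(A \ H) = 10 - 3 = 7.

7


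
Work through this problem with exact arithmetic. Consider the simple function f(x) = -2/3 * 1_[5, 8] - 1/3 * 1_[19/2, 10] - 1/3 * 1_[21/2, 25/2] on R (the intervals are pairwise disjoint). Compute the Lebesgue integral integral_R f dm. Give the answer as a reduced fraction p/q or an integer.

For a simple function f = sum_i c_i * 1_{A_i} with disjoint A_i,
  integral f dm = sum_i c_i * m(A_i).
Lengths of the A_i:
  m(A_1) = 8 - 5 = 3.
  m(A_2) = 10 - 19/2 = 1/2.
  m(A_3) = 25/2 - 21/2 = 2.
Contributions c_i * m(A_i):
  (-2/3) * (3) = -2.
  (-1/3) * (1/2) = -1/6.
  (-1/3) * (2) = -2/3.
Total: -2 - 1/6 - 2/3 = -17/6.

-17/6


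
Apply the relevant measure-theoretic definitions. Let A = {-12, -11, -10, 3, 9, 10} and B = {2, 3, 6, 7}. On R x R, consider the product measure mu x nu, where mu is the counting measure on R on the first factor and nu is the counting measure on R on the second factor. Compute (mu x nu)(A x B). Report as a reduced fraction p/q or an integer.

For a measurable rectangle A x B, the product measure satisfies
  (mu x nu)(A x B) = mu(A) * nu(B).
  mu(A) = 6.
  nu(B) = 4.
  (mu x nu)(A x B) = 6 * 4 = 24.

24


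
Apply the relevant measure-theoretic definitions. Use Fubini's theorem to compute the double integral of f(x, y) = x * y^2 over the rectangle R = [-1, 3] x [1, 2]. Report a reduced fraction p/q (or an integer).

f(x, y) is a tensor product of a function of x and a function of y, and both factors are bounded continuous (hence Lebesgue integrable) on the rectangle, so Fubini's theorem applies:
  integral_R f d(m x m) = (integral_a1^b1 x dx) * (integral_a2^b2 y^2 dy).
Inner integral in x: integral_{-1}^{3} x dx = (3^2 - (-1)^2)/2
  = 4.
Inner integral in y: integral_{1}^{2} y^2 dy = (2^3 - 1^3)/3
  = 7/3.
Product: (4) * (7/3) = 28/3.

28/3


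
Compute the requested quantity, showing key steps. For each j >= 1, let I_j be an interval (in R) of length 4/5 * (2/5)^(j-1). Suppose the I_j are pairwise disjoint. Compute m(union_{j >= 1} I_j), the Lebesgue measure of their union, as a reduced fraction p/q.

By countable additivity of the Lebesgue measure on pairwise disjoint measurable sets,
  m(union_{j >= 1} I_j) = sum_{j >= 1} m(I_j) = sum_{j >= 1} a * r^(j-1),
  with a = 4/5 and r = 2/5.
Since 0 < r = 2/5 < 1, the geometric series converges:
  sum_{j >= 1} a * r^(j-1) = a / (1 - r).
  = 4/5 / (1 - 2/5)
  = 4/5 / (3/5)
  = 4/3.

4/3


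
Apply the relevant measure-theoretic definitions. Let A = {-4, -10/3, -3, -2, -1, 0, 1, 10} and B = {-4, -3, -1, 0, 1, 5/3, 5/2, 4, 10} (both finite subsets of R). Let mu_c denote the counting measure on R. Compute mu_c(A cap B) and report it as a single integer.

Counting measure on a finite set equals cardinality. mu_c(A cap B) = |A cap B| (elements appearing in both).
Enumerating the elements of A that also lie in B gives 6 element(s).
So mu_c(A cap B) = 6.

6


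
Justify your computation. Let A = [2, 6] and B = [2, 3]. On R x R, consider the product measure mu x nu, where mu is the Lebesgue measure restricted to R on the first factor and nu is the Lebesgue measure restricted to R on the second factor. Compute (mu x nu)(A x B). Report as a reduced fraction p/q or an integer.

For a measurable rectangle A x B, the product measure satisfies
  (mu x nu)(A x B) = mu(A) * nu(B).
  mu(A) = 4.
  nu(B) = 1.
  (mu x nu)(A x B) = 4 * 1 = 4.

4


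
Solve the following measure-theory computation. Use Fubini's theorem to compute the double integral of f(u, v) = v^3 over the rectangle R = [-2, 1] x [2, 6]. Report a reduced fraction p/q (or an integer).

f(u, v) is a tensor product of a function of u and a function of v, and both factors are bounded continuous (hence Lebesgue integrable) on the rectangle, so Fubini's theorem applies:
  integral_R f d(m x m) = (integral_a1^b1 1 du) * (integral_a2^b2 v^3 dv).
Inner integral in u: integral_{-2}^{1} 1 du = (1^1 - (-2)^1)/1
  = 3.
Inner integral in v: integral_{2}^{6} v^3 dv = (6^4 - 2^4)/4
  = 320.
Product: (3) * (320) = 960.

960


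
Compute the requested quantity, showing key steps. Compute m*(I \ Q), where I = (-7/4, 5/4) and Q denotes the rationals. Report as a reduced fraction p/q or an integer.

The interval I = (-7/4, 5/4) has m(I) = 5/4 - (-7/4) = 3 (endpoints are measure-zero, so open/closed/half-open agree). Write I = (I cap Q) u (I \ Q). The rationals in I are countable, so m*(I cap Q) = 0 (cover each rational by intervals whose total length is arbitrarily small). By countable subadditivity m*(I) <= m*(I cap Q) + m*(I \ Q), hence m*(I \ Q) >= m(I) = 3. The reverse inequality m*(I \ Q) <= m*(I) = 3 is trivial since (I \ Q) is a subset of I. Therefore m*(I \ Q) = 3.

3


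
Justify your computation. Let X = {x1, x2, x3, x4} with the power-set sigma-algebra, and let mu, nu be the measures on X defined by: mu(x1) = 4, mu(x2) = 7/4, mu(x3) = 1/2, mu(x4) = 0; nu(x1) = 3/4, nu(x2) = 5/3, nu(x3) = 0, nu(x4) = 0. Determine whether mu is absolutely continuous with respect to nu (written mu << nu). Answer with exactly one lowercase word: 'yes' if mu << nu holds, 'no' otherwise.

mu << nu means: every nu-null measurable set is also mu-null; equivalently, for every atom x, if nu({x}) = 0 then mu({x}) = 0.
Checking each atom:
  x1: nu = 3/4 > 0 -> no constraint.
  x2: nu = 5/3 > 0 -> no constraint.
  x3: nu = 0, mu = 1/2 > 0 -> violates mu << nu.
  x4: nu = 0, mu = 0 -> consistent with mu << nu.
The atom(s) x3 violate the condition (nu = 0 but mu > 0). Therefore mu is NOT absolutely continuous w.r.t. nu.

no


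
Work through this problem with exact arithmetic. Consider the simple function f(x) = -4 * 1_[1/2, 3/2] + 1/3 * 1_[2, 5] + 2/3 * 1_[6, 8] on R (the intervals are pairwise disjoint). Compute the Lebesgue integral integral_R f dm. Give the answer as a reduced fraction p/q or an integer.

For a simple function f = sum_i c_i * 1_{A_i} with disjoint A_i,
  integral f dm = sum_i c_i * m(A_i).
Lengths of the A_i:
  m(A_1) = 3/2 - 1/2 = 1.
  m(A_2) = 5 - 2 = 3.
  m(A_3) = 8 - 6 = 2.
Contributions c_i * m(A_i):
  (-4) * (1) = -4.
  (1/3) * (3) = 1.
  (2/3) * (2) = 4/3.
Total: -4 + 1 + 4/3 = -5/3.

-5/3


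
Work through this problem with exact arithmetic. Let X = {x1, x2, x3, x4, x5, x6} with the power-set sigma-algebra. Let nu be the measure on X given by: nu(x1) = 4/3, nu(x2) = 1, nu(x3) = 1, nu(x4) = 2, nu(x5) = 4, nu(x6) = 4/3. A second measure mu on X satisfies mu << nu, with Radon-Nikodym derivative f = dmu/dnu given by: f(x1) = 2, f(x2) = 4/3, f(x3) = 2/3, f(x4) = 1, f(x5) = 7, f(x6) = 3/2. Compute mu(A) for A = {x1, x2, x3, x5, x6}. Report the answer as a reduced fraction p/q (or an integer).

By the defining property of the Radon-Nikodym derivative, for every measurable set A,
  mu(A) = integral_A f dnu.
Since nu is a discrete measure concentrated on the atoms of X, the integral over A reduces to the sum
  mu(A) = sum_{x in A} f(x) * nu({x}).
Computing each term:
  x1: f(x1) * nu(x1) = 2 * 4/3 = 8/3.
  x2: f(x2) * nu(x2) = 4/3 * 1 = 4/3.
  x3: f(x3) * nu(x3) = 2/3 * 1 = 2/3.
  x5: f(x5) * nu(x5) = 7 * 4 = 28.
  x6: f(x6) * nu(x6) = 3/2 * 4/3 = 2.
Summing: mu(A) = 8/3 + 4/3 + 2/3 + 28 + 2 = 104/3.

104/3


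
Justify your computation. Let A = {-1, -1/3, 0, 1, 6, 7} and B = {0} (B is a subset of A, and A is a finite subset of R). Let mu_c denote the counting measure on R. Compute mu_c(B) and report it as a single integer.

Counting measure assigns mu_c(E) = |E| (number of elements) when E is finite.
B has 1 element(s), so mu_c(B) = 1.

1


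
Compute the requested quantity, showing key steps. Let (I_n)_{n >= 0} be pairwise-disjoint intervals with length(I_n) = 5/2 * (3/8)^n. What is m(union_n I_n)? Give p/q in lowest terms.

By countable additivity of the Lebesgue measure on pairwise disjoint measurable sets,
  m(union_{n >= 0} I_n) = sum_{n >= 0} m(I_n) = sum_{n >= 0} a * r^n,
  with a = 5/2 and r = 3/8.
Since 0 < r = 3/8 < 1, the geometric series converges:
  sum_{n >= 0} a * r^n = a / (1 - r).
  = 5/2 / (1 - 3/8)
  = 5/2 / (5/8)
  = 4.

4


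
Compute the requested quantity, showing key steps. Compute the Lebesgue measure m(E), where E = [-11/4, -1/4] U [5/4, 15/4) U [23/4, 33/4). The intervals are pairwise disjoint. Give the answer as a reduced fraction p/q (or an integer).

For pairwise disjoint intervals, m(union_i I_i) = sum_i m(I_i),
and m is invariant under swapping open/closed endpoints (single points have measure 0).
So m(E) = sum_i (b_i - a_i).
  I_1 has length -1/4 - (-11/4) = 5/2.
  I_2 has length 15/4 - 5/4 = 5/2.
  I_3 has length 33/4 - 23/4 = 5/2.
Summing:
  m(E) = 5/2 + 5/2 + 5/2 = 15/2.

15/2


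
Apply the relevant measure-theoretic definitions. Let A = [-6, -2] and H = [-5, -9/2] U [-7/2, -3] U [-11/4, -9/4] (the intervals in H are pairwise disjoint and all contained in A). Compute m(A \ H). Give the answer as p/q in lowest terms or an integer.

The ambient interval has length m(A) = -2 - (-6) = 4.
Since the holes are disjoint and sit inside A, by finite additivity
  m(H) = sum_i (b_i - a_i), and m(A \ H) = m(A) - m(H).
Computing the hole measures:
  m(H_1) = -9/2 - (-5) = 1/2.
  m(H_2) = -3 - (-7/2) = 1/2.
  m(H_3) = -9/4 - (-11/4) = 1/2.
Summed: m(H) = 1/2 + 1/2 + 1/2 = 3/2.
So m(A \ H) = 4 - 3/2 = 5/2.

5/2


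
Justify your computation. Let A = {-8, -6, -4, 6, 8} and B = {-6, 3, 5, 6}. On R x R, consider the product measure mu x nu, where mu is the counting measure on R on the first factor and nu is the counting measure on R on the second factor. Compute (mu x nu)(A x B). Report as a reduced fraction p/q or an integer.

For a measurable rectangle A x B, the product measure satisfies
  (mu x nu)(A x B) = mu(A) * nu(B).
  mu(A) = 5.
  nu(B) = 4.
  (mu x nu)(A x B) = 5 * 4 = 20.

20


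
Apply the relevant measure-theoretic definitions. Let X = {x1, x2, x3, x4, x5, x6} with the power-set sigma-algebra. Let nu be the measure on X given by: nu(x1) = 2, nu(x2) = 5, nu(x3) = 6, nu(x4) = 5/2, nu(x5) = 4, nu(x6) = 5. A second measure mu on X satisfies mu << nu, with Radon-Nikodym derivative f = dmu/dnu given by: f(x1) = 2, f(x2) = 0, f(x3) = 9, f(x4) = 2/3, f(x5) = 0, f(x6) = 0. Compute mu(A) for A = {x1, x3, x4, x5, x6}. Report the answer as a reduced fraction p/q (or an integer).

By the defining property of the Radon-Nikodym derivative, for every measurable set A,
  mu(A) = integral_A f dnu.
Since nu is a discrete measure concentrated on the atoms of X, the integral over A reduces to the sum
  mu(A) = sum_{x in A} f(x) * nu({x}).
Computing each term:
  x1: f(x1) * nu(x1) = 2 * 2 = 4.
  x3: f(x3) * nu(x3) = 9 * 6 = 54.
  x4: f(x4) * nu(x4) = 2/3 * 5/2 = 5/3.
  x5: f(x5) * nu(x5) = 0 * 4 = 0.
  x6: f(x6) * nu(x6) = 0 * 5 = 0.
Summing: mu(A) = 4 + 54 + 5/3 + 0 + 0 = 179/3.

179/3


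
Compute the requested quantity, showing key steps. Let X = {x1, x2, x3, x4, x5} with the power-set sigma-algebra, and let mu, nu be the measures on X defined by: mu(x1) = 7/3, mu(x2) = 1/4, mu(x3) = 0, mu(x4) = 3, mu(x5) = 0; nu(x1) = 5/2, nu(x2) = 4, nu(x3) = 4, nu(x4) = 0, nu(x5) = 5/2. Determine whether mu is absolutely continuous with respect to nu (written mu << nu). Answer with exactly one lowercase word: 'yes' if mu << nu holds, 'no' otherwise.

mu << nu means: every nu-null measurable set is also mu-null; equivalently, for every atom x, if nu({x}) = 0 then mu({x}) = 0.
Checking each atom:
  x1: nu = 5/2 > 0 -> no constraint.
  x2: nu = 4 > 0 -> no constraint.
  x3: nu = 4 > 0 -> no constraint.
  x4: nu = 0, mu = 3 > 0 -> violates mu << nu.
  x5: nu = 5/2 > 0 -> no constraint.
The atom(s) x4 violate the condition (nu = 0 but mu > 0). Therefore mu is NOT absolutely continuous w.r.t. nu.

no


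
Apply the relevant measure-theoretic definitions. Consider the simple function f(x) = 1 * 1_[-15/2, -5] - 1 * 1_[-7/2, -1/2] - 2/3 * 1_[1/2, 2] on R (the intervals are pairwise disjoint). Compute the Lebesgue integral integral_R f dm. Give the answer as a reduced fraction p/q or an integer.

For a simple function f = sum_i c_i * 1_{A_i} with disjoint A_i,
  integral f dm = sum_i c_i * m(A_i).
Lengths of the A_i:
  m(A_1) = -5 - (-15/2) = 5/2.
  m(A_2) = -1/2 - (-7/2) = 3.
  m(A_3) = 2 - 1/2 = 3/2.
Contributions c_i * m(A_i):
  (1) * (5/2) = 5/2.
  (-1) * (3) = -3.
  (-2/3) * (3/2) = -1.
Total: 5/2 - 3 - 1 = -3/2.

-3/2


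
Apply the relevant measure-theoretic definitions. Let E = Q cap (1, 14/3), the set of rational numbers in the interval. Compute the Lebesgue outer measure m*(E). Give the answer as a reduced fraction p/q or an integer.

E = Q cap (1, 14/3) is a subset of Q, which is countable. Enumerate Q = {q_1, q_2, ...}; for any eps > 0, cover q_k by the open interval (q_k - eps/2^(k+1), q_k + eps/2^(k+1)), of length eps/2^k. The total cover length is sum_{k>=1} eps/2^k = eps. Hence m*(E) <= m*(Q) <= eps for every eps > 0, and since outer measure is non-negative, m*(E) = 0.

0


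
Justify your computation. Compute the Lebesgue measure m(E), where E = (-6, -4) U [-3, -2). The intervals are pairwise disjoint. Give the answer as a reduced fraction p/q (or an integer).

For pairwise disjoint intervals, m(union_i I_i) = sum_i m(I_i),
and m is invariant under swapping open/closed endpoints (single points have measure 0).
So m(E) = sum_i (b_i - a_i).
  I_1 has length -4 - (-6) = 2.
  I_2 has length -2 - (-3) = 1.
Summing:
  m(E) = 2 + 1 = 3.

3


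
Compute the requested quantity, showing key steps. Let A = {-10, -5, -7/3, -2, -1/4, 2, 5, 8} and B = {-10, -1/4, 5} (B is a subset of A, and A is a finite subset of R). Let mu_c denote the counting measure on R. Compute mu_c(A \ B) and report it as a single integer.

Counting measure assigns mu_c(E) = |E| (number of elements) when E is finite. For B subset A, A \ B is the set of elements of A not in B, so |A \ B| = |A| - |B|.
|A| = 8, |B| = 3, so mu_c(A \ B) = 8 - 3 = 5.

5


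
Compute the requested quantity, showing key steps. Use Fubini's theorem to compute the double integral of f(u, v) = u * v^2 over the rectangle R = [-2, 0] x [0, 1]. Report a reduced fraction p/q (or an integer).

f(u, v) is a tensor product of a function of u and a function of v, and both factors are bounded continuous (hence Lebesgue integrable) on the rectangle, so Fubini's theorem applies:
  integral_R f d(m x m) = (integral_a1^b1 u du) * (integral_a2^b2 v^2 dv).
Inner integral in u: integral_{-2}^{0} u du = (0^2 - (-2)^2)/2
  = -2.
Inner integral in v: integral_{0}^{1} v^2 dv = (1^3 - 0^3)/3
  = 1/3.
Product: (-2) * (1/3) = -2/3.

-2/3


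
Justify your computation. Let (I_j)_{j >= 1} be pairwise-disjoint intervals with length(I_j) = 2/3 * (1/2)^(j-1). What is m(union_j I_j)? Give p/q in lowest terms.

By countable additivity of the Lebesgue measure on pairwise disjoint measurable sets,
  m(union_{j >= 1} I_j) = sum_{j >= 1} m(I_j) = sum_{j >= 1} a * r^(j-1),
  with a = 2/3 and r = 1/2.
Since 0 < r = 1/2 < 1, the geometric series converges:
  sum_{j >= 1} a * r^(j-1) = a / (1 - r).
  = 2/3 / (1 - 1/2)
  = 2/3 / (1/2)
  = 4/3.

4/3


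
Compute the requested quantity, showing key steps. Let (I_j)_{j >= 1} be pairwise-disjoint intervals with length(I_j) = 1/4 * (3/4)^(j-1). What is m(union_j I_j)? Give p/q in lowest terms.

By countable additivity of the Lebesgue measure on pairwise disjoint measurable sets,
  m(union_{j >= 1} I_j) = sum_{j >= 1} m(I_j) = sum_{j >= 1} a * r^(j-1),
  with a = 1/4 and r = 3/4.
Since 0 < r = 3/4 < 1, the geometric series converges:
  sum_{j >= 1} a * r^(j-1) = a / (1 - r).
  = 1/4 / (1 - 3/4)
  = 1/4 / (1/4)
  = 1.

1


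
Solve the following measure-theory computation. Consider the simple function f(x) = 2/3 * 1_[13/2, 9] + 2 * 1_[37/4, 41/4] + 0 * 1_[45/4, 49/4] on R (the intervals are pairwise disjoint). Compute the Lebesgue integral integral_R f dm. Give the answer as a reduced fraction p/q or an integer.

For a simple function f = sum_i c_i * 1_{A_i} with disjoint A_i,
  integral f dm = sum_i c_i * m(A_i).
Lengths of the A_i:
  m(A_1) = 9 - 13/2 = 5/2.
  m(A_2) = 41/4 - 37/4 = 1.
  m(A_3) = 49/4 - 45/4 = 1.
Contributions c_i * m(A_i):
  (2/3) * (5/2) = 5/3.
  (2) * (1) = 2.
  (0) * (1) = 0.
Total: 5/3 + 2 + 0 = 11/3.

11/3


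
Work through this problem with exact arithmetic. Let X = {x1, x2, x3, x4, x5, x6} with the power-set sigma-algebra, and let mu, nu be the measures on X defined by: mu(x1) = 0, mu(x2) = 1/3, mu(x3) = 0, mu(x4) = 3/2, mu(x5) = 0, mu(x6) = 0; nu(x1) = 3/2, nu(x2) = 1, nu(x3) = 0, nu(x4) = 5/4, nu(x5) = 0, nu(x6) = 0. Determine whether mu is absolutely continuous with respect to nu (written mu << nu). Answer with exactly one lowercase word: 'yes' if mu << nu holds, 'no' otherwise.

mu << nu means: every nu-null measurable set is also mu-null; equivalently, for every atom x, if nu({x}) = 0 then mu({x}) = 0.
Checking each atom:
  x1: nu = 3/2 > 0 -> no constraint.
  x2: nu = 1 > 0 -> no constraint.
  x3: nu = 0, mu = 0 -> consistent with mu << nu.
  x4: nu = 5/4 > 0 -> no constraint.
  x5: nu = 0, mu = 0 -> consistent with mu << nu.
  x6: nu = 0, mu = 0 -> consistent with mu << nu.
No atom violates the condition. Therefore mu << nu.

yes


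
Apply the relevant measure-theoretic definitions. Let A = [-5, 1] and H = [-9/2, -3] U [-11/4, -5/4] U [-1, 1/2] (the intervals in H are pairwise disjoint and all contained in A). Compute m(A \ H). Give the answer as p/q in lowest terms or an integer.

The ambient interval has length m(A) = 1 - (-5) = 6.
Since the holes are disjoint and sit inside A, by finite additivity
  m(H) = sum_i (b_i - a_i), and m(A \ H) = m(A) - m(H).
Computing the hole measures:
  m(H_1) = -3 - (-9/2) = 3/2.
  m(H_2) = -5/4 - (-11/4) = 3/2.
  m(H_3) = 1/2 - (-1) = 3/2.
Summed: m(H) = 3/2 + 3/2 + 3/2 = 9/2.
So m(A \ H) = 6 - 9/2 = 3/2.

3/2


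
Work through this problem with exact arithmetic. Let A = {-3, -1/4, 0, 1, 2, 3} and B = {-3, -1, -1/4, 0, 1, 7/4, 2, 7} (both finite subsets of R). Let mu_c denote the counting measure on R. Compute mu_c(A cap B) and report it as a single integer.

Counting measure on a finite set equals cardinality. mu_c(A cap B) = |A cap B| (elements appearing in both).
Enumerating the elements of A that also lie in B gives 5 element(s).
So mu_c(A cap B) = 5.

5


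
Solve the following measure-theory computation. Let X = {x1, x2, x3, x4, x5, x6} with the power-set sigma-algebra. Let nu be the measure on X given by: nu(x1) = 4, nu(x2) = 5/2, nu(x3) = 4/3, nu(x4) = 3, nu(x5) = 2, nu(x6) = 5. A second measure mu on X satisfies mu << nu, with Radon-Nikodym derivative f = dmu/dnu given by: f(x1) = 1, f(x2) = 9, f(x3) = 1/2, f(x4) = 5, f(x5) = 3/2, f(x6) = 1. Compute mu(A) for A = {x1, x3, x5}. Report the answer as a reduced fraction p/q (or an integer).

By the defining property of the Radon-Nikodym derivative, for every measurable set A,
  mu(A) = integral_A f dnu.
Since nu is a discrete measure concentrated on the atoms of X, the integral over A reduces to the sum
  mu(A) = sum_{x in A} f(x) * nu({x}).
Computing each term:
  x1: f(x1) * nu(x1) = 1 * 4 = 4.
  x3: f(x3) * nu(x3) = 1/2 * 4/3 = 2/3.
  x5: f(x5) * nu(x5) = 3/2 * 2 = 3.
Summing: mu(A) = 4 + 2/3 + 3 = 23/3.

23/3


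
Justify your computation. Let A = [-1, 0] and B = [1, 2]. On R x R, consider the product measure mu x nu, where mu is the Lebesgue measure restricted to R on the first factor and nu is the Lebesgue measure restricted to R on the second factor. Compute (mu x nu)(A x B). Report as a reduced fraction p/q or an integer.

For a measurable rectangle A x B, the product measure satisfies
  (mu x nu)(A x B) = mu(A) * nu(B).
  mu(A) = 1.
  nu(B) = 1.
  (mu x nu)(A x B) = 1 * 1 = 1.

1


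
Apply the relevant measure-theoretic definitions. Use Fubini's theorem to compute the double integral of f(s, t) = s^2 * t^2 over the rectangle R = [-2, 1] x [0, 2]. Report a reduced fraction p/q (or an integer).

f(s, t) is a tensor product of a function of s and a function of t, and both factors are bounded continuous (hence Lebesgue integrable) on the rectangle, so Fubini's theorem applies:
  integral_R f d(m x m) = (integral_a1^b1 s^2 ds) * (integral_a2^b2 t^2 dt).
Inner integral in s: integral_{-2}^{1} s^2 ds = (1^3 - (-2)^3)/3
  = 3.
Inner integral in t: integral_{0}^{2} t^2 dt = (2^3 - 0^3)/3
  = 8/3.
Product: (3) * (8/3) = 8.

8


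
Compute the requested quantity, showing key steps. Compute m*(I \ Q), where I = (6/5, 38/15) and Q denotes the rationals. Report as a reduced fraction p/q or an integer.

The interval I = (6/5, 38/15) has m(I) = 38/15 - 6/5 = 4/3 (endpoints are measure-zero, so open/closed/half-open agree). Write I = (I cap Q) u (I \ Q). The rationals in I are countable, so m*(I cap Q) = 0 (cover each rational by intervals whose total length is arbitrarily small). By countable subadditivity m*(I) <= m*(I cap Q) + m*(I \ Q), hence m*(I \ Q) >= m(I) = 4/3. The reverse inequality m*(I \ Q) <= m*(I) = 4/3 is trivial since (I \ Q) is a subset of I. Therefore m*(I \ Q) = 4/3.

4/3


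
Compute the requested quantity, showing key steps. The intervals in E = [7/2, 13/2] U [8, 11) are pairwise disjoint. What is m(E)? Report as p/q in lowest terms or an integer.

For pairwise disjoint intervals, m(union_i I_i) = sum_i m(I_i),
and m is invariant under swapping open/closed endpoints (single points have measure 0).
So m(E) = sum_i (b_i - a_i).
  I_1 has length 13/2 - 7/2 = 3.
  I_2 has length 11 - 8 = 3.
Summing:
  m(E) = 3 + 3 = 6.

6


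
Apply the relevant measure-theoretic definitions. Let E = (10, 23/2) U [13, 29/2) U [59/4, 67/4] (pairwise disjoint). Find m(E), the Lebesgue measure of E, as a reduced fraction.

For pairwise disjoint intervals, m(union_i I_i) = sum_i m(I_i),
and m is invariant under swapping open/closed endpoints (single points have measure 0).
So m(E) = sum_i (b_i - a_i).
  I_1 has length 23/2 - 10 = 3/2.
  I_2 has length 29/2 - 13 = 3/2.
  I_3 has length 67/4 - 59/4 = 2.
Summing:
  m(E) = 3/2 + 3/2 + 2 = 5.

5


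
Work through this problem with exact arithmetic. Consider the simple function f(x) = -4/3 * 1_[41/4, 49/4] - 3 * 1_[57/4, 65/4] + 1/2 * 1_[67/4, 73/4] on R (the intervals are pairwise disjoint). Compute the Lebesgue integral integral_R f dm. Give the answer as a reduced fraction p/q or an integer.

For a simple function f = sum_i c_i * 1_{A_i} with disjoint A_i,
  integral f dm = sum_i c_i * m(A_i).
Lengths of the A_i:
  m(A_1) = 49/4 - 41/4 = 2.
  m(A_2) = 65/4 - 57/4 = 2.
  m(A_3) = 73/4 - 67/4 = 3/2.
Contributions c_i * m(A_i):
  (-4/3) * (2) = -8/3.
  (-3) * (2) = -6.
  (1/2) * (3/2) = 3/4.
Total: -8/3 - 6 + 3/4 = -95/12.

-95/12


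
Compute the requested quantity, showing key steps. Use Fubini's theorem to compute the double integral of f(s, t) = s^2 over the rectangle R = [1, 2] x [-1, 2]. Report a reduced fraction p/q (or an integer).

f(s, t) is a tensor product of a function of s and a function of t, and both factors are bounded continuous (hence Lebesgue integrable) on the rectangle, so Fubini's theorem applies:
  integral_R f d(m x m) = (integral_a1^b1 s^2 ds) * (integral_a2^b2 1 dt).
Inner integral in s: integral_{1}^{2} s^2 ds = (2^3 - 1^3)/3
  = 7/3.
Inner integral in t: integral_{-1}^{2} 1 dt = (2^1 - (-1)^1)/1
  = 3.
Product: (7/3) * (3) = 7.

7


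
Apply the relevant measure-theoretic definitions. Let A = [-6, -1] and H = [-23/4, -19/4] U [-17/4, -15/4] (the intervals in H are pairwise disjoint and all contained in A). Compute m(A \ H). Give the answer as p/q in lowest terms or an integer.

The ambient interval has length m(A) = -1 - (-6) = 5.
Since the holes are disjoint and sit inside A, by finite additivity
  m(H) = sum_i (b_i - a_i), and m(A \ H) = m(A) - m(H).
Computing the hole measures:
  m(H_1) = -19/4 - (-23/4) = 1.
  m(H_2) = -15/4 - (-17/4) = 1/2.
Summed: m(H) = 1 + 1/2 = 3/2.
So m(A \ H) = 5 - 3/2 = 7/2.

7/2


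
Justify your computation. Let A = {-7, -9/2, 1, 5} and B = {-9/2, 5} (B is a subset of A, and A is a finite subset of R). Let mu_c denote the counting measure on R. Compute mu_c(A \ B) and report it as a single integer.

Counting measure assigns mu_c(E) = |E| (number of elements) when E is finite. For B subset A, A \ B is the set of elements of A not in B, so |A \ B| = |A| - |B|.
|A| = 4, |B| = 2, so mu_c(A \ B) = 4 - 2 = 2.

2


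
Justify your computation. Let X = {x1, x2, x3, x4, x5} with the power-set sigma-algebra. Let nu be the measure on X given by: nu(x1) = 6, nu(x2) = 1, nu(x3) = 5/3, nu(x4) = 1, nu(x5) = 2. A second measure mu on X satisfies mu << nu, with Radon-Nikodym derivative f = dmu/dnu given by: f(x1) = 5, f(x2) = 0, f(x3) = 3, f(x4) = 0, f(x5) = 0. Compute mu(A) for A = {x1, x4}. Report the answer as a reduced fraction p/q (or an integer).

By the defining property of the Radon-Nikodym derivative, for every measurable set A,
  mu(A) = integral_A f dnu.
Since nu is a discrete measure concentrated on the atoms of X, the integral over A reduces to the sum
  mu(A) = sum_{x in A} f(x) * nu({x}).
Computing each term:
  x1: f(x1) * nu(x1) = 5 * 6 = 30.
  x4: f(x4) * nu(x4) = 0 * 1 = 0.
Summing: mu(A) = 30 + 0 = 30.

30


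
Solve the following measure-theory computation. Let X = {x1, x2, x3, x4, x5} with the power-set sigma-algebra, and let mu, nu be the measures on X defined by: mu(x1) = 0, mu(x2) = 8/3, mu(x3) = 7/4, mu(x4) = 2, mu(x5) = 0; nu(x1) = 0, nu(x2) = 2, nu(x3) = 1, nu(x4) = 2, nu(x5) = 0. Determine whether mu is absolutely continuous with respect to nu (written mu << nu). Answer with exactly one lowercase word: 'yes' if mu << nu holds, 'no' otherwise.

mu << nu means: every nu-null measurable set is also mu-null; equivalently, for every atom x, if nu({x}) = 0 then mu({x}) = 0.
Checking each atom:
  x1: nu = 0, mu = 0 -> consistent with mu << nu.
  x2: nu = 2 > 0 -> no constraint.
  x3: nu = 1 > 0 -> no constraint.
  x4: nu = 2 > 0 -> no constraint.
  x5: nu = 0, mu = 0 -> consistent with mu << nu.
No atom violates the condition. Therefore mu << nu.

yes


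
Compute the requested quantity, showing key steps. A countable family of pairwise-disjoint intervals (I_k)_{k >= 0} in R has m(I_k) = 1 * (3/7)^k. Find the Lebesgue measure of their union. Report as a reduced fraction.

By countable additivity of the Lebesgue measure on pairwise disjoint measurable sets,
  m(union_{k >= 0} I_k) = sum_{k >= 0} m(I_k) = sum_{k >= 0} a * r^k,
  with a = 1 and r = 3/7.
Since 0 < r = 3/7 < 1, the geometric series converges:
  sum_{k >= 0} a * r^k = a / (1 - r).
  = 1 / (1 - 3/7)
  = 1 / (4/7)
  = 7/4.

7/4


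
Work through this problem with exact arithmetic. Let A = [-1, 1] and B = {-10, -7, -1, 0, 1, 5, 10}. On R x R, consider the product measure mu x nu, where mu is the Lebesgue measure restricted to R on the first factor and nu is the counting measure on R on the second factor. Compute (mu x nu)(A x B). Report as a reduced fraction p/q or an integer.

For a measurable rectangle A x B, the product measure satisfies
  (mu x nu)(A x B) = mu(A) * nu(B).
  mu(A) = 2.
  nu(B) = 7.
  (mu x nu)(A x B) = 2 * 7 = 14.

14


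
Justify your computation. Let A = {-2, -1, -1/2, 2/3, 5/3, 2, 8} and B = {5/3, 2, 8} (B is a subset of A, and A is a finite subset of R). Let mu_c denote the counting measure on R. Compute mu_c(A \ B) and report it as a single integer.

Counting measure assigns mu_c(E) = |E| (number of elements) when E is finite. For B subset A, A \ B is the set of elements of A not in B, so |A \ B| = |A| - |B|.
|A| = 7, |B| = 3, so mu_c(A \ B) = 7 - 3 = 4.

4


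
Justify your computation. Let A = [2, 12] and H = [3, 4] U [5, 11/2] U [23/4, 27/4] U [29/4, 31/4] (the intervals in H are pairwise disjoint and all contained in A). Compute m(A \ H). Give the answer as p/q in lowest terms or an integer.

The ambient interval has length m(A) = 12 - 2 = 10.
Since the holes are disjoint and sit inside A, by finite additivity
  m(H) = sum_i (b_i - a_i), and m(A \ H) = m(A) - m(H).
Computing the hole measures:
  m(H_1) = 4 - 3 = 1.
  m(H_2) = 11/2 - 5 = 1/2.
  m(H_3) = 27/4 - 23/4 = 1.
  m(H_4) = 31/4 - 29/4 = 1/2.
Summed: m(H) = 1 + 1/2 + 1 + 1/2 = 3.
So m(A \ H) = 10 - 3 = 7.

7


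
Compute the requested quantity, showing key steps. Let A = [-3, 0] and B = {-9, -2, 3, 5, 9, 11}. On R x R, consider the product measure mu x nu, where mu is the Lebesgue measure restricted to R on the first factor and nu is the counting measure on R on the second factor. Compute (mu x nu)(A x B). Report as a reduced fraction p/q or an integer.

For a measurable rectangle A x B, the product measure satisfies
  (mu x nu)(A x B) = mu(A) * nu(B).
  mu(A) = 3.
  nu(B) = 6.
  (mu x nu)(A x B) = 3 * 6 = 18.

18


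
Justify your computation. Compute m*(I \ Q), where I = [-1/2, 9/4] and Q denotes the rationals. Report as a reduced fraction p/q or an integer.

The interval I = [-1/2, 9/4] has m(I) = 9/4 - (-1/2) = 11/4 (endpoints are measure-zero, so open/closed/half-open agree). Write I = (I cap Q) u (I \ Q). The rationals in I are countable, so m*(I cap Q) = 0 (cover each rational by intervals whose total length is arbitrarily small). By countable subadditivity m*(I) <= m*(I cap Q) + m*(I \ Q), hence m*(I \ Q) >= m(I) = 11/4. The reverse inequality m*(I \ Q) <= m*(I) = 11/4 is trivial since (I \ Q) is a subset of I. Therefore m*(I \ Q) = 11/4.

11/4


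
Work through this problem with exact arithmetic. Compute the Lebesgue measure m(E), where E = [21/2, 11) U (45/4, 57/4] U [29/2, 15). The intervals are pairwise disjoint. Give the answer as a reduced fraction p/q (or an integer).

For pairwise disjoint intervals, m(union_i I_i) = sum_i m(I_i),
and m is invariant under swapping open/closed endpoints (single points have measure 0).
So m(E) = sum_i (b_i - a_i).
  I_1 has length 11 - 21/2 = 1/2.
  I_2 has length 57/4 - 45/4 = 3.
  I_3 has length 15 - 29/2 = 1/2.
Summing:
  m(E) = 1/2 + 3 + 1/2 = 4.

4
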